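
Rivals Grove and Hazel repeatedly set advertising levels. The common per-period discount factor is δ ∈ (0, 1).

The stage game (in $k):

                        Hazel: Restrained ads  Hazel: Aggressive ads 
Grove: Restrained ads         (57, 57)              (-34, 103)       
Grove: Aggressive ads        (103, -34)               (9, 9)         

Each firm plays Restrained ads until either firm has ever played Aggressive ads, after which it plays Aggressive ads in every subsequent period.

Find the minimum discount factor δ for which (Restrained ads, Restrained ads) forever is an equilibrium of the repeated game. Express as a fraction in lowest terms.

23/47

57/(1−δ) ≥ 103 + 9δ/(1−δ)
57 ≥ 103 − 94δ
δ ≥ 46/94 = 23/47.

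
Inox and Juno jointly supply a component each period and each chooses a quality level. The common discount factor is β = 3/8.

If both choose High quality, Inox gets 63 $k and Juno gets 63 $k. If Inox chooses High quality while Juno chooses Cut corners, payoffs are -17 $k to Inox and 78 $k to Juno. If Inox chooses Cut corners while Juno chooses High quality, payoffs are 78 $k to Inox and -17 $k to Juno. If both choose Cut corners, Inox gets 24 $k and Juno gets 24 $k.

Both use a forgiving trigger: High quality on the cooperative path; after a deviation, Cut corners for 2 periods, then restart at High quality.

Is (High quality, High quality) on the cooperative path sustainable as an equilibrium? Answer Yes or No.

IC: β+…+β^2 ≥ (78−63)/(63−24) = 5/13.
At β = 3/8: partial sum = 0.5156 ≥ 0.3846. Cooperation sustainable.

Yes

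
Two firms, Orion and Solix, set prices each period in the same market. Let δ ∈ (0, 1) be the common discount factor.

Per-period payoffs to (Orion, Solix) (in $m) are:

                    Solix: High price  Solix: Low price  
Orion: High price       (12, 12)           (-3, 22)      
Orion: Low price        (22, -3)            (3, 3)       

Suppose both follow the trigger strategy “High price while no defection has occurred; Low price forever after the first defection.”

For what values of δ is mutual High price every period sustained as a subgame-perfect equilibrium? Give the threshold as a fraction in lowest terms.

10/19

Cooperation forever yields 12 each period: 12/(1−δ).
Deviating yields 22 once, then 3 forever: 22 + 3δ/(1−δ).
No profitable deviation requires 12/(1−δ) ≥ 22 + 3δ/(1−δ).
Multiplying by (1−δ): 12 ≥ 22(1−δ) + 3δ = 22 − 19δ.
So 19δ ≥ 10, i.e. δ ≥ 10/19.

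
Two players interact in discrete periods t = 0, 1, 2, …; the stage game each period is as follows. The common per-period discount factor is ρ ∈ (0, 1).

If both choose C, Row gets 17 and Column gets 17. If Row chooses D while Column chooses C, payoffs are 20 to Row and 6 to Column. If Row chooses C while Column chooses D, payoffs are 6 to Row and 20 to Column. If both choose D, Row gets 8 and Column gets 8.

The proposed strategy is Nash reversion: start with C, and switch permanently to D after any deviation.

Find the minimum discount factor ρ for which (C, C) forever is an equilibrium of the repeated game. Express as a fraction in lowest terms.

Cooperation forever yields 17 each period: 17/(1−ρ).
Deviating yields 20 once, then 8 forever: 20 + 8ρ/(1−ρ).
No profitable deviation requires 17/(1−ρ) ≥ 20 + 8ρ/(1−ρ).
Multiplying by (1−ρ): 17 ≥ 20(1−ρ) + 8ρ = 20 − 12ρ.
So 12ρ ≥ 3, i.e. ρ ≥ 3/12 = 1/4.

1/4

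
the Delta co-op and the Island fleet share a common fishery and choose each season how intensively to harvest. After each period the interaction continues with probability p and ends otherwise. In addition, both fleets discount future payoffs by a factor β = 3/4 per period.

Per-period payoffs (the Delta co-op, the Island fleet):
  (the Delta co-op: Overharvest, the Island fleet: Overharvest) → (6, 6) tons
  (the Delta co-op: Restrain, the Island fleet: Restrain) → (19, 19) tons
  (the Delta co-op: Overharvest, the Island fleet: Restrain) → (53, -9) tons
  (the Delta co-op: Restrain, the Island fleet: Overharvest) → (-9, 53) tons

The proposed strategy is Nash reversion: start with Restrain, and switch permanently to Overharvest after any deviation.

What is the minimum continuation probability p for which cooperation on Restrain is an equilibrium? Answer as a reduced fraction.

Expected continuation weight on next period's payoff is β·p = 3/4·p, which plays the role of the discount factor.
Cooperation requires 3/4·p ≥ (53−19)/(53−6) = 34/47, hence p ≥ 136/141.

136/141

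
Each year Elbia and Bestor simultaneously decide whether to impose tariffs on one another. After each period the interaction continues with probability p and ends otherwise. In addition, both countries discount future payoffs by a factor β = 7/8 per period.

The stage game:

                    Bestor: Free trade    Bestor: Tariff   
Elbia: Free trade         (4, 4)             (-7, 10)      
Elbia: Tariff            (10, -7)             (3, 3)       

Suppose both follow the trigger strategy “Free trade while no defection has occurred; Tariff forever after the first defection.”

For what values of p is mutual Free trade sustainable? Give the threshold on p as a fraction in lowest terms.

48/49

With continuation probability p and discount β, the effective per-period discount factor is βp.
Grim-trigger IC: βp ≥ (10−4)/(10−3) = 6/7.
So p ≥ (6/7)/(7/8) = 48/49.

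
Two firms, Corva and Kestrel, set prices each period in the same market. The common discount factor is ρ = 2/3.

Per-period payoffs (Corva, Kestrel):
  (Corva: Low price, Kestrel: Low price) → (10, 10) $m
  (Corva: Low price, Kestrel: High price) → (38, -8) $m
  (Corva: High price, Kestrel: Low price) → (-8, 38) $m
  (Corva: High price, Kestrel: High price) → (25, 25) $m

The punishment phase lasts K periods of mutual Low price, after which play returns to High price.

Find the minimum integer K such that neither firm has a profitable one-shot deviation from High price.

No profitable deviation requires (25−10)(ρ+…+ρ^K) ≥ 38−25, i.e. ρ+…+ρ^K ≥ 13/15 ≈ 0.8667.
With ρ = 2/3, the partial sums are K=1: 0.6667, K=2: 1.1111.
K = 2 is the first length at which the sum reaches 0.8667.

2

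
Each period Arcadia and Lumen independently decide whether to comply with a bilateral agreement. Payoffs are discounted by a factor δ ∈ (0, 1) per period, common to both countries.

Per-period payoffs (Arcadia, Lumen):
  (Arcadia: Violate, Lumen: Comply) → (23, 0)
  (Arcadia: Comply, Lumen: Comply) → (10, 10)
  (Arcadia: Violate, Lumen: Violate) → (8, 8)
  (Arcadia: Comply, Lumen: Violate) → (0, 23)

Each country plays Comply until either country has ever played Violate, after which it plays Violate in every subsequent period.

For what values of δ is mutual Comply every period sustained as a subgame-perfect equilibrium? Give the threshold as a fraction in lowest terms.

13/15

Cooperation forever yields 10 each period: 10/(1−δ).
Deviating yields 23 once, then 8 forever: 23 + 8δ/(1−δ).
No profitable deviation requires 10/(1−δ) ≥ 23 + 8δ/(1−δ).
Multiplying by (1−δ): 10 ≥ 23(1−δ) + 8δ = 23 − 15δ.
So 15δ ≥ 13, i.e. δ ≥ 13/15.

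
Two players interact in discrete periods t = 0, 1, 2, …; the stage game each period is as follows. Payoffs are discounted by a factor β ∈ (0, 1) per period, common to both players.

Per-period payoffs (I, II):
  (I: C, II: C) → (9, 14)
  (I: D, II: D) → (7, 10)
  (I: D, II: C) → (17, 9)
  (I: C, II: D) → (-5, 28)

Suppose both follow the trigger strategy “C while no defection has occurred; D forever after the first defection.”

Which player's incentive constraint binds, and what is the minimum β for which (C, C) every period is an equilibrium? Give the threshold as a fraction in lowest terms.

I; β ≥ 4/5

I: cooperation gives 9 each period; deviation gives 17 once then 7 forever.
  9/(1−β) ≥ 17 + 7β/(1−β) ⇒ β ≥ 8/10 = 4/5.
II: cooperation gives 14 each period; deviation gives 28 once then 10 forever.
  β ≥ 14/18 = 7/9.
Both must hold, so the binding constraint is I's: β ≥ 4/5.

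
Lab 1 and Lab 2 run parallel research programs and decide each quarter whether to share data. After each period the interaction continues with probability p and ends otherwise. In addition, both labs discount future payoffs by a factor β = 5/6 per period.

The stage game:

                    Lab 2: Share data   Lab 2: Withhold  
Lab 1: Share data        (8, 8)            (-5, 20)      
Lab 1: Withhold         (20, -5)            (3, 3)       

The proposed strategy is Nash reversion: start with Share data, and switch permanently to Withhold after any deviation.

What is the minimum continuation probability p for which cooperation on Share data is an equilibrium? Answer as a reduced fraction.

72/85

Expected continuation weight on next period's payoff is β·p = 5/6·p, which plays the role of the discount factor.
Cooperation requires 5/6·p ≥ (20−8)/(20−3) = 12/17, hence p ≥ 72/85.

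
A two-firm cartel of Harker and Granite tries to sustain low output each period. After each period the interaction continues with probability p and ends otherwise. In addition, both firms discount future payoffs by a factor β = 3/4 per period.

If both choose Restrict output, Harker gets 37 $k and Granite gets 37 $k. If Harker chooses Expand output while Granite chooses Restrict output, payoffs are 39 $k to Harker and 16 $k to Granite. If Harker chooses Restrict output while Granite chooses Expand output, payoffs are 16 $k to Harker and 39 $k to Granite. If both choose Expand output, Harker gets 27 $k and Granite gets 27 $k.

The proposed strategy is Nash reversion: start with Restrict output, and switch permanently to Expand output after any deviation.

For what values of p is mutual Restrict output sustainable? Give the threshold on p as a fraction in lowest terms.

Expected continuation weight on next period's payoff is β·p = 3/4·p, which plays the role of the discount factor.
Cooperation requires 3/4·p ≥ (39−37)/(39−27) = 1/6, hence p ≥ 2/9.

2/9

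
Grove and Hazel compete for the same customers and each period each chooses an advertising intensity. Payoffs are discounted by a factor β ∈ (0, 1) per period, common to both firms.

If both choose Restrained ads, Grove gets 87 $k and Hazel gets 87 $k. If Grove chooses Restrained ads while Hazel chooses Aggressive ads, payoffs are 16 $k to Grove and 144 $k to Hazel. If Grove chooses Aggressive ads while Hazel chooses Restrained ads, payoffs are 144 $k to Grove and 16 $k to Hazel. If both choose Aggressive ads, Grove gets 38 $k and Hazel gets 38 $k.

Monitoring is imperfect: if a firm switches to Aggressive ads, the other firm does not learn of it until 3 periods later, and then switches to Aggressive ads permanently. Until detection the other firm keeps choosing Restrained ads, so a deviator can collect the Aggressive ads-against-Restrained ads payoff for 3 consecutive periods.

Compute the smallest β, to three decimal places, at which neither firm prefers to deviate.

0.813

Deviating for the 3 undetected periods gains 144−87 = 57 per period over cooperation, then loses 87−38 = 49 per period forever once punishment starts.
Gain: 57(1 + β + … + β^2); loss: 49·β^3/(1−β).
No profitable deviation ⇔ 57(1−β^3) ≤ 49·β^3, i.e. β^3 ≥ 57/(57+49) = 57/106.
Hence β ≥ (57/106)^(1/3) ≈ 0.813.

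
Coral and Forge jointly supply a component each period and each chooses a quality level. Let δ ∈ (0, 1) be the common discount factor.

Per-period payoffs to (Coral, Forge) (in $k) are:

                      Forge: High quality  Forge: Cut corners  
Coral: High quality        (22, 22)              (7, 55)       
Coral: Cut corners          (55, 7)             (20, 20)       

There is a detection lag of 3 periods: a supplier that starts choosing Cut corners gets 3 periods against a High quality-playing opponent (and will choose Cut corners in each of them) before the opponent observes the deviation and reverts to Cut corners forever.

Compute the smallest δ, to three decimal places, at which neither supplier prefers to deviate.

0.981

A deviator earns 55 for 3 periods, then 20 forever; cooperating earns 22 forever. Multiplying the IC by (1−δ):
22 ≥ 55(1−δ^3) + 20δ^3, so 35·δ^3 ≥ 33 and δ^3 ≥ 33/35.
δ ≥ (33/35)^(1/3) ≈ 0.981.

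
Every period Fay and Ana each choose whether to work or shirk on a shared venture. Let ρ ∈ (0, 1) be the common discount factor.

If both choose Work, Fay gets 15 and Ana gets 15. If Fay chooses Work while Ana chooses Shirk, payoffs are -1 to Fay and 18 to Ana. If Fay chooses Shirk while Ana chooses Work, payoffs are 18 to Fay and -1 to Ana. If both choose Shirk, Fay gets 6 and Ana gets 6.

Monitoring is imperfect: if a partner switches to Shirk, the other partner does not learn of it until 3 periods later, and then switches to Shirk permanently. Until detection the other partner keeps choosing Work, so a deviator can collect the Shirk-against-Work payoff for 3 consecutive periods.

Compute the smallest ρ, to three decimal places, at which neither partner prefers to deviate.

The best deviation is to choose Shirk for all 3 undetected periods, earning 18 each, then 6 forever once detected.
Deviation value: 18(1−ρ^3)/(1−ρ) + 6ρ^3/(1−ρ); cooperation value: 15/(1−ρ).
IC: 15 ≥ 18(1−ρ^3) + 6ρ^3 = 18 − 12ρ^3.
So ρ^3 ≥ 3/12 = 1/4, giving ρ ≥ (1/4)^(1/3) ≈ 0.630.

0.630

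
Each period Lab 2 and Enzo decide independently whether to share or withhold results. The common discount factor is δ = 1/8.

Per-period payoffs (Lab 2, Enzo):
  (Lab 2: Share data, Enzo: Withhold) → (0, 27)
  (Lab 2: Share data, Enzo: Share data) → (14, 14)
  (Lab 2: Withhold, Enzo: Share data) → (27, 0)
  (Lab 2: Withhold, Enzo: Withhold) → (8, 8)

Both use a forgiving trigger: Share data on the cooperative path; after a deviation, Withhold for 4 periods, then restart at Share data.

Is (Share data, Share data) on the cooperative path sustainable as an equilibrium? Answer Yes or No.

IC: δ+…+δ^4 ≥ (27−14)/(14−8) = 13/6.
At δ = 1/8: partial sum = 0.1428 < 2.1667. Cooperation not sustainable.

No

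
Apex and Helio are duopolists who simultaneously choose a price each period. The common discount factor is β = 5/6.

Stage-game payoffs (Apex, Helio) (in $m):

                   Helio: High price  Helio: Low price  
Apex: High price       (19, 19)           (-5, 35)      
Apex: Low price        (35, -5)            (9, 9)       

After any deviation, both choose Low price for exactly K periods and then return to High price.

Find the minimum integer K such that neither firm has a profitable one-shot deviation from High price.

No profitable deviation requires (19−9)(β+…+β^K) ≥ 35−19, i.e. β+…+β^K ≥ 8/5 ≈ 1.6000.
With β = 5/6, the partial sums are K=1: 0.8333, K=2: 1.5278, K=3: 2.1065.
K = 3 is the first length at which the sum reaches 1.6000.

3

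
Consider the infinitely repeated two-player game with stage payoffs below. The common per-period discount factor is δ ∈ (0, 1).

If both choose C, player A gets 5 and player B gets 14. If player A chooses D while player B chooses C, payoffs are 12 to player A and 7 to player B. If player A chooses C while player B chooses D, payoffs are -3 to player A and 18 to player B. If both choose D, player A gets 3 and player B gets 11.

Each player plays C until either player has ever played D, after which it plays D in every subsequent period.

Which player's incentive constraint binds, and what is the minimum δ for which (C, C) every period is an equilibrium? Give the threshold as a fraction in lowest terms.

player A's threshold: (12−5)/(12−3) = 7/9.
player B's threshold: (18−14)/(18−11) = 4/7.
7/9 > 4/7, so player A binds and δ* = 7/9.

player A; δ ≥ 7/9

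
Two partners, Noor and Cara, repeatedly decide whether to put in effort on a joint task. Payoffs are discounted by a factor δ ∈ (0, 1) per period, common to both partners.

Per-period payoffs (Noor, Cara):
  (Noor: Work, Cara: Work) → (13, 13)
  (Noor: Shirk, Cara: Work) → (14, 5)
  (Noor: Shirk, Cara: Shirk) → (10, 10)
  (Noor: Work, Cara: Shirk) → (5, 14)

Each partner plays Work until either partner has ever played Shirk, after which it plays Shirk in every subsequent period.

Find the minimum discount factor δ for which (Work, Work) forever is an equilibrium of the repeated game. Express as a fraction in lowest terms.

1/4

One-period gain from deviating is 14 − 13 = 1. The loss is 13 − 10 = 3 in every subsequent period, with present value 3·δ/(1−δ).
Deviation is unprofitable when 3·δ/(1−δ) ≥ 1, i.e. δ/(1−δ) ≥ 1/3.
Equivalently δ ≥ 1/(1+3) = 1/4.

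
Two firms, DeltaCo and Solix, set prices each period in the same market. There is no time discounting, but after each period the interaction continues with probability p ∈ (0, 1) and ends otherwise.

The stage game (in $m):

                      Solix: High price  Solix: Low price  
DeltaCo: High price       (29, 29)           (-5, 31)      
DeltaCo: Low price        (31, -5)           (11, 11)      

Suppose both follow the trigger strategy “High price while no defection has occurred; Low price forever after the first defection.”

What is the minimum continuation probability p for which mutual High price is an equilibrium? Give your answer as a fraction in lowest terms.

1/10

With no time discounting, the continuation probability p plays the role of the discount factor.
Grim-trigger IC: 29/(1−p) ≥ 31 + 11p/(1−p) ⇒ p ≥ (31−29)/(31−11) = 1/10.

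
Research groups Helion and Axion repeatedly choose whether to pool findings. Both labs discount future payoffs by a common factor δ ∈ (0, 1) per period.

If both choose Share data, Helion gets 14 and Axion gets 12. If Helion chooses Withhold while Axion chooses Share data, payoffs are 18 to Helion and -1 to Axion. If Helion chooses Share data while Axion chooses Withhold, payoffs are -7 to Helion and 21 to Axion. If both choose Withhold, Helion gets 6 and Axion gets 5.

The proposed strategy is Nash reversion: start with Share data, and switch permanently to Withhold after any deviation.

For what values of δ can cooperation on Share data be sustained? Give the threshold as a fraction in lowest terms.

For Helion: deviation gain 18−14 = 4, per-period punishment loss 14−6 = 8. IC gives δ ≥ 4/12 = 1/3.
For Axion: gain 9, loss 7 per period, so δ ≥ 9/16.
The tighter constraint is Axion's, so cooperation needs δ ≥ 9/16.

9/16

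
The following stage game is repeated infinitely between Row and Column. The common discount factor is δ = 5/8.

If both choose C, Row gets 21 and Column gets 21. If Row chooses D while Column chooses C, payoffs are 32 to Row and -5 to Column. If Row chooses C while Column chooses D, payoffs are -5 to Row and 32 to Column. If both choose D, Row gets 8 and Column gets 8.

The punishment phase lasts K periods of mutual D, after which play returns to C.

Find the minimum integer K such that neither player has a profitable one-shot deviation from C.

No profitable deviation requires (21−8)(δ+…+δ^K) ≥ 32−21, i.e. δ+…+δ^K ≥ 11/13 ≈ 0.8462.
With δ = 5/8, the partial sums are K=1: 0.6250, K=2: 1.0156.
K = 2 is the first length at which the sum reaches 0.8462.

2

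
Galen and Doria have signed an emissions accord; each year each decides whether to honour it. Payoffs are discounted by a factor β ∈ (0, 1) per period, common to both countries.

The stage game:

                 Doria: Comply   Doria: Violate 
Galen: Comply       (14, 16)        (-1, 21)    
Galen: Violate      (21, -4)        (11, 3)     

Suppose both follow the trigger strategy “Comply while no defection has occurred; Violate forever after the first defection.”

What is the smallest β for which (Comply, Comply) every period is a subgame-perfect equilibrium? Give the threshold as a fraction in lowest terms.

7/10

Galen's threshold: (21−14)/(21−11) = 7/10.
Doria's threshold: (21−16)/(21−3) = 5/18.
7/10 > 5/18, so Galen binds and β* = 7/10.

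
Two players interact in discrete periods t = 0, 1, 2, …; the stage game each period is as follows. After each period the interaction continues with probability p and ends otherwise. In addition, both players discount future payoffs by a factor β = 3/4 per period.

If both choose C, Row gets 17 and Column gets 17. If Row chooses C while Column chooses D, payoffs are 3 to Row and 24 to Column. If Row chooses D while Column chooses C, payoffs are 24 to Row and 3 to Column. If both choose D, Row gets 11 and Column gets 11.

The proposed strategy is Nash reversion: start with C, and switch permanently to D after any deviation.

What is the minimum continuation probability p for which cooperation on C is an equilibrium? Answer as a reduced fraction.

Expected continuation weight on next period's payoff is β·p = 3/4·p, which plays the role of the discount factor.
Cooperation requires 3/4·p ≥ (24−17)/(24−11) = 7/13, hence p ≥ 28/39.

28/39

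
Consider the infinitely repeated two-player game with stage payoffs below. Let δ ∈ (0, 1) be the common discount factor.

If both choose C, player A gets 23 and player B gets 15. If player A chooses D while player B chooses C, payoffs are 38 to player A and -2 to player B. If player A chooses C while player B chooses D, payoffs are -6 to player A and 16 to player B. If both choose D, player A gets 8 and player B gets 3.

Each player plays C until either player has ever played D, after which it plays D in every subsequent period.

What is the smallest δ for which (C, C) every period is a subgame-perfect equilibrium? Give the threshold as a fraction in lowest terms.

1/2

For player A: deviation gain 38−23 = 15, per-period punishment loss 23−8 = 15. IC gives δ ≥ 15/30 = 1/2.
For player B: gain 1, loss 12 per period, so δ ≥ 1/13.
The tighter constraint is player A's, so cooperation needs δ ≥ 1/2.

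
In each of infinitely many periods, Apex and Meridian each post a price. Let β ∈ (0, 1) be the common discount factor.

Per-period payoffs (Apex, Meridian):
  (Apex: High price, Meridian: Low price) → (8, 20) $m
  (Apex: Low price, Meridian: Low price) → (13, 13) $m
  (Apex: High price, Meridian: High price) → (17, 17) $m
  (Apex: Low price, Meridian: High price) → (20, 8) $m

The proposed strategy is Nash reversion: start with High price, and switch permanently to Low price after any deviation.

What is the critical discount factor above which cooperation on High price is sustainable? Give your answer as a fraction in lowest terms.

3/7

Under grim trigger the critical discount factor is (T−C)/(T−P) with T = 20, C = 17, P = 13.
β* = (20−17)/(20−13) = 3/7.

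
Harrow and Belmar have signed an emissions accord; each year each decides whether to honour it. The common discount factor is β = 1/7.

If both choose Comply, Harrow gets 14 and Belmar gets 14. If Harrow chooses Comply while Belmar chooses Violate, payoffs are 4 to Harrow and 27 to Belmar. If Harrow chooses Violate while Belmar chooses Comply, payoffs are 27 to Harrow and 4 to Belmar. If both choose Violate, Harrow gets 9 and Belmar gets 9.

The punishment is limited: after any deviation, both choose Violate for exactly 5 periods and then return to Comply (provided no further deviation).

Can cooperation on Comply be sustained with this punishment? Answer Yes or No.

No

IC: β+…+β^5 ≥ (27−14)/(14−9) = 13/5.
At β = 1/7: partial sum = 0.1667 < 2.6000. Cooperation not sustainable.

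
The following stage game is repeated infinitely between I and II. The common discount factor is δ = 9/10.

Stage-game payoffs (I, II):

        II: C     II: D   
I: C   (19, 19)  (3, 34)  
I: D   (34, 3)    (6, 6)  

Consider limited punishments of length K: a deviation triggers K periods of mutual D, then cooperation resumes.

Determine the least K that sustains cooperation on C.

2

IC: δ(1−δ^K)/(1−δ) ≥ (34−19)/(19−6) = 15/13.
With δ = 9/10: need 1 − δ^K ≥ 15/13·(1−9/10)/(9/10), i.e. δ^K ≤ 0.8718.
Since (9/10)^1 = 0.9000 and (9/10)^2 = 0.8100, the smallest such K is 2.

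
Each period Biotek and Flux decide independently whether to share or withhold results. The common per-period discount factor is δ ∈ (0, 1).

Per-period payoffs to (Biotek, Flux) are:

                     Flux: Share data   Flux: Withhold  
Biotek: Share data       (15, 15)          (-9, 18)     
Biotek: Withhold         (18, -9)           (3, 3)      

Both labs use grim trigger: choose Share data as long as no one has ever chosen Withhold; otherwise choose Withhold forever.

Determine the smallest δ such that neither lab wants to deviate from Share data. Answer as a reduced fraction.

Cooperation forever yields 15 each period: 15/(1−δ).
Deviating yields 18 once, then 3 forever: 18 + 3δ/(1−δ).
No profitable deviation requires 15/(1−δ) ≥ 18 + 3δ/(1−δ).
Multiplying by (1−δ): 15 ≥ 18(1−δ) + 3δ = 18 − 15δ.
So 15δ ≥ 3, i.e. δ ≥ 3/15 = 1/5.

1/5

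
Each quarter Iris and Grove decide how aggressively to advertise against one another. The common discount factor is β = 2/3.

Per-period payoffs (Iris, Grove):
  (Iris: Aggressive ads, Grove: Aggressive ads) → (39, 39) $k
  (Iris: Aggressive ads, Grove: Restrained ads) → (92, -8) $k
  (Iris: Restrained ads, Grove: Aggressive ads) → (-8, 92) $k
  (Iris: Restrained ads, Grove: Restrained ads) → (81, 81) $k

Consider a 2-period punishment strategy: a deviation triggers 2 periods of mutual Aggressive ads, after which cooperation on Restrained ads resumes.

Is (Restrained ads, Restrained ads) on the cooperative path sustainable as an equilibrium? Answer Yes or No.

Yes

A one-shot deviation gives 92 now, then 39 for 2 periods, then back to 81.
Gain from deviating: (92−81) today; loss: (81−39) in each of the next 2 periods.
No-deviation condition: (81−39)(β+…+β^2) ≥ 92−81, i.e. β+…+β^2 ≥ 11/42.
At β = 2/3: β+…+β^2 = 1.1111 ≥ 0.2619.
So cooperation is sustainable.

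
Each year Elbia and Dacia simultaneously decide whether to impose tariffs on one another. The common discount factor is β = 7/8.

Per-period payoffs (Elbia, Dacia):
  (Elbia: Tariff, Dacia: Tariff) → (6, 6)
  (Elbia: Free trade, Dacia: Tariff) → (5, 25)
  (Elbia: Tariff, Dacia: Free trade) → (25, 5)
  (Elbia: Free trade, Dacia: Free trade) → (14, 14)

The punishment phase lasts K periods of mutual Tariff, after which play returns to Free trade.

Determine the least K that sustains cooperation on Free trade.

2

IC: β(1−β^K)/(1−β) ≥ (25−14)/(14−6) = 11/8.
With β = 7/8: need 1 − β^K ≥ 11/8·(1−7/8)/(7/8), i.e. β^K ≤ 0.8036.
Since (7/8)^1 = 0.8750 and (7/8)^2 = 0.7656, the smallest such K is 2.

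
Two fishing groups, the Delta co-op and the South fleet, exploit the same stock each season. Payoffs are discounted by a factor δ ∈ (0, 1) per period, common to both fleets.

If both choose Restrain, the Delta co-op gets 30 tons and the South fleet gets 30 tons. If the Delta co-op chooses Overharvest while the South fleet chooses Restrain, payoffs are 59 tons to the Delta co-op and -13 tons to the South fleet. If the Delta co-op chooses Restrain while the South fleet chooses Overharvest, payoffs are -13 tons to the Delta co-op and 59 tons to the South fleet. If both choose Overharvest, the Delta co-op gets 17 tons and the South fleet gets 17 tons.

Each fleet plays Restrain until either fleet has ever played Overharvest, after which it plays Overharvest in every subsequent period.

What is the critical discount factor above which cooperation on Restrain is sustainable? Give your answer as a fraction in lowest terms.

29/42

Under grim trigger the critical discount factor is (T−C)/(T−P) with T = 59, C = 30, P = 17.
δ* = (59−30)/(59−17) = 29/42.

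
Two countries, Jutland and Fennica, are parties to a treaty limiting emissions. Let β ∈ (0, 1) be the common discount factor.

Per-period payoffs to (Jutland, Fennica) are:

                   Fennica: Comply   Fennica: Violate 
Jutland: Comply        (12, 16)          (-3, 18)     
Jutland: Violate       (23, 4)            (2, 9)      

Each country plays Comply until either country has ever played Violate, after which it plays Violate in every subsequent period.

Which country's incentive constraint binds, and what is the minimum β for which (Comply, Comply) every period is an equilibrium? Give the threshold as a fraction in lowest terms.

Jutland; β ≥ 11/21

Jutland: cooperation gives 12 each period; deviation gives 23 once then 2 forever.
  12/(1−β) ≥ 23 + 2β/(1−β) ⇒ β ≥ 11/21.
Fennica: cooperation gives 16 each period; deviation gives 18 once then 9 forever.
  β ≥ 2/9.
Both must hold, so the binding constraint is Jutland's: β ≥ 11/21.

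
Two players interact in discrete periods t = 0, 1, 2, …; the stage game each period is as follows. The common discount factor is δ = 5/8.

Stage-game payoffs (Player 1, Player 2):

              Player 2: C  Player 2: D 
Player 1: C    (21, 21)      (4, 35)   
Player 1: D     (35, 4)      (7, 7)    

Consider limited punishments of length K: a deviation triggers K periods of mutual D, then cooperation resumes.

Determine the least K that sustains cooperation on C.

2

Need Σ_{k=1}^{K} δ^k ≥ (35−21)/(21−7) = 1.0000 at δ = 5/8.
At K = 1 the sum is 0.6250 < 1.0000; at K = 2 it is 1.0156 ≥ 1.0000.
So the minimum punishment length is K = 2.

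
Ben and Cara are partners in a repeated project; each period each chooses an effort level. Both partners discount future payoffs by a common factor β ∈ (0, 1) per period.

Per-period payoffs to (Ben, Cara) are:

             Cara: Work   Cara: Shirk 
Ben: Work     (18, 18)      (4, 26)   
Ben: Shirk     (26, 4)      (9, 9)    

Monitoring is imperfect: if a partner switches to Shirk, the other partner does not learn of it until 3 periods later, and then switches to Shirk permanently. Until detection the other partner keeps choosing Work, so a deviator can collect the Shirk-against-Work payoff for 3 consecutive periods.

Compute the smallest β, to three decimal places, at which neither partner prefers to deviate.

0.778

A deviator earns 26 for 3 periods, then 9 forever; cooperating earns 18 forever. Multiplying the IC by (1−β):
18 ≥ 26(1−β^3) + 9β^3, so 17·β^3 ≥ 8 and β^3 ≥ 8/17.
β ≥ (8/17)^(1/3) ≈ 0.778.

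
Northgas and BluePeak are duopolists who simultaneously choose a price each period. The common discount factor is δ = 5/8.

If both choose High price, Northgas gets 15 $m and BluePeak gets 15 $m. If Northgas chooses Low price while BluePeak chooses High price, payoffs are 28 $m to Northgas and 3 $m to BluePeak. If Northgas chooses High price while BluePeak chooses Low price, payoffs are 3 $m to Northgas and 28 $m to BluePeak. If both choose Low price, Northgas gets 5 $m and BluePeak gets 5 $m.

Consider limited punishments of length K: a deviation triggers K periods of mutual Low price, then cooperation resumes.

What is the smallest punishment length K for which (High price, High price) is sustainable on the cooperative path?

Need Σ_{k=1}^{K} δ^k ≥ (28−15)/(15−5) = 1.3000 at δ = 5/8.
At K = 3 the sum is 1.2598 < 1.3000; at K = 4 it is 1.4124 ≥ 1.3000.
So the minimum punishment length is K = 4.

4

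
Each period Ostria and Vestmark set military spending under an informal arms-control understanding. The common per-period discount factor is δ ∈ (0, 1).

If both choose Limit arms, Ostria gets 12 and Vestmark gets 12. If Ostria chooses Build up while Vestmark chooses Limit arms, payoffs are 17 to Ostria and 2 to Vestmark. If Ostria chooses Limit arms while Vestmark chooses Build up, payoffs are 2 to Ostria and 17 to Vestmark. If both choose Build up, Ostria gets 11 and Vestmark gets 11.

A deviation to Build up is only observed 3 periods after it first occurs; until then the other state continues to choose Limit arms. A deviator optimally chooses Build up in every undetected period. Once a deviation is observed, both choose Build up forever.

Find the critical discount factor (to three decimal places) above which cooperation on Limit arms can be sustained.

Deviating for the 3 undetected periods gains 17−12 = 5 per period over cooperation, then loses 12−11 = 1 per period forever once punishment starts.
Gain: 5(1 + δ + … + δ^2); loss: 1·δ^3/(1−δ).
No profitable deviation ⇔ 5(1−δ^3) ≤ 1·δ^3, i.e. δ^3 ≥ 5/(5+1) = 5/6.
Hence δ ≥ (5/6)^(1/3) ≈ 0.941.

0.941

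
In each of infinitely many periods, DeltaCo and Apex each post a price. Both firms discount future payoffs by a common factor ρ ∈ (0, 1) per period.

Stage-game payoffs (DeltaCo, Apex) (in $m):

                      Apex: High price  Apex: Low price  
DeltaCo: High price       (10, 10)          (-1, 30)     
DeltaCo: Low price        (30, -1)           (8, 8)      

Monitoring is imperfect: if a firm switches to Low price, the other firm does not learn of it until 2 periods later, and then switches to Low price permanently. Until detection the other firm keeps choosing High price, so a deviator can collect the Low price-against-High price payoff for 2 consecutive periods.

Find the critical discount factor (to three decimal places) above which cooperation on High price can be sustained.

A deviator earns 30 for 2 periods, then 8 forever; cooperating earns 10 forever. Multiplying the IC by (1−ρ):
10 ≥ 30(1−ρ^2) + 8ρ^2, so 22·ρ^2 ≥ 20 and ρ^2 ≥ 10/11.
ρ ≥ (10/11)^(1/2) ≈ 0.953.

0.953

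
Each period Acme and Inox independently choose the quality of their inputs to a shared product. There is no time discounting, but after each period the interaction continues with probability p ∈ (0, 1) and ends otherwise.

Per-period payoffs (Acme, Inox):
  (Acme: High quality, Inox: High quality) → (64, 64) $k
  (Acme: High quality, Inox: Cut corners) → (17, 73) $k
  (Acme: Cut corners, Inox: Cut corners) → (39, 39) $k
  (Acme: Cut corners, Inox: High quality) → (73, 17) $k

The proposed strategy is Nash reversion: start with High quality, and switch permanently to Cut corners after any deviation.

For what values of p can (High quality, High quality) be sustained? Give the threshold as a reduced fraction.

9/34

With no time discounting, the continuation probability p plays the role of the discount factor.
Grim-trigger IC: 64/(1−p) ≥ 73 + 39p/(1−p) ⇒ p ≥ (73−64)/(73−39) = 9/34.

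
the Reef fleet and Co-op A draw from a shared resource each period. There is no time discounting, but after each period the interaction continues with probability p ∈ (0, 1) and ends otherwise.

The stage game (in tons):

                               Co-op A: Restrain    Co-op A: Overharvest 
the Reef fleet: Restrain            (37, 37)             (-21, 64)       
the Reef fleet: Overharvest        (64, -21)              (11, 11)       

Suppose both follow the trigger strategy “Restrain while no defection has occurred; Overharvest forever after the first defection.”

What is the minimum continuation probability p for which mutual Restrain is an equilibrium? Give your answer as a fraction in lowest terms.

27/53

With no time discounting, the continuation probability p plays the role of the discount factor.
Grim-trigger IC: 37/(1−p) ≥ 64 + 11p/(1−p) ⇒ p ≥ (64−37)/(64−11) = 27/53.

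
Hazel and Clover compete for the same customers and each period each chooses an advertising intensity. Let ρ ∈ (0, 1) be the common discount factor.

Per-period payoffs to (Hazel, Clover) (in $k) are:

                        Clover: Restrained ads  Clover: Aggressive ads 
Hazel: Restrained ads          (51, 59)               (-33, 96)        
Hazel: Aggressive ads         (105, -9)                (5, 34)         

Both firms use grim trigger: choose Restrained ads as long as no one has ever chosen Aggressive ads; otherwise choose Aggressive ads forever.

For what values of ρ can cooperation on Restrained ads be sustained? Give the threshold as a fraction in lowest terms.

For Hazel: deviation gain 105−51 = 54, per-period punishment loss 51−5 = 46. IC gives ρ ≥ 54/100 = 27/50.
For Clover: gain 37, loss 25 per period, so ρ ≥ 37/62.
The tighter constraint is Clover's, so cooperation needs ρ ≥ 37/62.

37/62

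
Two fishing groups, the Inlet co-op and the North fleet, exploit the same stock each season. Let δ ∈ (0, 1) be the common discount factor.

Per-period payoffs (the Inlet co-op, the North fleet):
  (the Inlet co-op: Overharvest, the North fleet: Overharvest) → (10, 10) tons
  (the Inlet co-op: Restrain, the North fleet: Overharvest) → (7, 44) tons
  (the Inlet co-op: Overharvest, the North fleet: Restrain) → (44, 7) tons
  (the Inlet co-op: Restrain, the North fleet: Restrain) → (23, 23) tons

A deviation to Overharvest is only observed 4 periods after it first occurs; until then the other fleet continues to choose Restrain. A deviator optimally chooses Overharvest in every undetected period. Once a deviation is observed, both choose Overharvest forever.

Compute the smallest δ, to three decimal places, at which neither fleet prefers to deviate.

Deviating for the 4 undetected periods gains 44−23 = 21 per period over cooperation, then loses 23−10 = 13 per period forever once punishment starts.
Gain: 21(1 + δ + … + δ^3); loss: 13·δ^4/(1−δ).
No profitable deviation ⇔ 21(1−δ^4) ≤ 13·δ^4, i.e. δ^4 ≥ 21/(21+13) = 21/34.
Hence δ ≥ (21/34)^(1/4) ≈ 0.887.

0.887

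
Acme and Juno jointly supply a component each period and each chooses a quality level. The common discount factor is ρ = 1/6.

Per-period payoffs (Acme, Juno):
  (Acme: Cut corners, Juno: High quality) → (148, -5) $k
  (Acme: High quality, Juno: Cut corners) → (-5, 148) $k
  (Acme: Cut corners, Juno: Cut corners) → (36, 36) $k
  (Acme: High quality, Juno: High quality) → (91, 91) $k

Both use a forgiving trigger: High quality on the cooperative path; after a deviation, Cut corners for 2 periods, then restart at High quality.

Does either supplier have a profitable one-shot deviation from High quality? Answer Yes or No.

Yes

Comparing payoff streams over the 3 periods until play realigns: cooperate → 91(1+ρ+…+ρ^2); deviate → 148 + 36(ρ+…+ρ^2).
Cooperation is sustained iff (91−36)(ρ+…+ρ^2) ≥ 148−91.
ρ+…+ρ^2 = 1/6·(1−(1/6)^2)/(1−1/6) = 0.1944, and (148−91)/(91−36) = 1.0364.
0.1944 < 1.0364, so cooperation is not sustainable.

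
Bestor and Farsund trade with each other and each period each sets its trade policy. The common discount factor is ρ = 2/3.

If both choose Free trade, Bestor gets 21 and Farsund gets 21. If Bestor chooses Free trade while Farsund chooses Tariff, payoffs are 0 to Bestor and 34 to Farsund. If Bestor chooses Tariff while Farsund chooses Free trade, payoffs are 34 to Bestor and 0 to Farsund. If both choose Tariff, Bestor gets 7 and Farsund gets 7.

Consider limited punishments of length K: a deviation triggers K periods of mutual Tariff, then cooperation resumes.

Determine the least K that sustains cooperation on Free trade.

2

No profitable deviation requires (21−7)(ρ+…+ρ^K) ≥ 34−21, i.e. ρ+…+ρ^K ≥ 13/14 ≈ 0.9286.
With ρ = 2/3, the partial sums are K=1: 0.6667, K=2: 1.1111.
K = 2 is the first length at which the sum reaches 0.9286.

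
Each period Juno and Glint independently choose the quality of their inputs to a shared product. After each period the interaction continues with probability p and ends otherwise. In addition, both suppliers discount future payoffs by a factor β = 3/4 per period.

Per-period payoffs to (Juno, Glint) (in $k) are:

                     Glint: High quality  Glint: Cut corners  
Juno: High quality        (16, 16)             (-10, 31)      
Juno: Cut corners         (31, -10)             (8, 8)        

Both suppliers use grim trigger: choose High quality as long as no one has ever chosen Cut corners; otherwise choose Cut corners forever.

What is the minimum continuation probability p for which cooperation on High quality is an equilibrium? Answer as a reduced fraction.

With continuation probability p and discount β, the effective per-period discount factor is βp.
Grim-trigger IC: βp ≥ (31−16)/(31−8) = 15/23.
So p ≥ (15/23)/(3/4) = 20/23.

20/23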